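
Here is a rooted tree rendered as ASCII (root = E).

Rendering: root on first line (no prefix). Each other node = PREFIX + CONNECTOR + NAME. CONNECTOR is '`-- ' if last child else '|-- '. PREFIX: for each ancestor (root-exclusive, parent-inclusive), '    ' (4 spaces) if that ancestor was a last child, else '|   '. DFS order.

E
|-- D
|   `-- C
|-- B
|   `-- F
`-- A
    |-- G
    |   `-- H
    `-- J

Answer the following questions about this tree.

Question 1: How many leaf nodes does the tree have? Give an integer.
Leaves (nodes with no children): C, F, H, J

Answer: 4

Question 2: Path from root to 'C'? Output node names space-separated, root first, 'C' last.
Answer: E D C

Derivation:
Walk down from root: E -> D -> C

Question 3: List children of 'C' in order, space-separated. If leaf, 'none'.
Node C's children (from adjacency): (leaf)

Answer: none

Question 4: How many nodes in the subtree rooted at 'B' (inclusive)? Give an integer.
Answer: 2

Derivation:
Subtree rooted at B contains: B, F
Count = 2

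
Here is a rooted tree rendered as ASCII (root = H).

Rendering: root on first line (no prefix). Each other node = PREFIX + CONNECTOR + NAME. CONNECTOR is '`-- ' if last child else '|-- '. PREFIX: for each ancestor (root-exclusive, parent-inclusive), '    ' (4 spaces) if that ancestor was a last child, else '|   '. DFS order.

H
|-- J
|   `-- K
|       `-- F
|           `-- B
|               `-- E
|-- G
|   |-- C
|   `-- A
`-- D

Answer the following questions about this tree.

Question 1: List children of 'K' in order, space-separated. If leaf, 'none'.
Node K's children (from adjacency): F

Answer: F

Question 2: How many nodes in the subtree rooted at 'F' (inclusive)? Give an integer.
Answer: 3

Derivation:
Subtree rooted at F contains: B, E, F
Count = 3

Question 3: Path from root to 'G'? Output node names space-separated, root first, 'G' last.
Walk down from root: H -> G

Answer: H G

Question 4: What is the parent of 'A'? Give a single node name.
Answer: G

Derivation:
Scan adjacency: A appears as child of G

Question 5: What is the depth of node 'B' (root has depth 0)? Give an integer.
Path from root to B: H -> J -> K -> F -> B
Depth = number of edges = 4

Answer: 4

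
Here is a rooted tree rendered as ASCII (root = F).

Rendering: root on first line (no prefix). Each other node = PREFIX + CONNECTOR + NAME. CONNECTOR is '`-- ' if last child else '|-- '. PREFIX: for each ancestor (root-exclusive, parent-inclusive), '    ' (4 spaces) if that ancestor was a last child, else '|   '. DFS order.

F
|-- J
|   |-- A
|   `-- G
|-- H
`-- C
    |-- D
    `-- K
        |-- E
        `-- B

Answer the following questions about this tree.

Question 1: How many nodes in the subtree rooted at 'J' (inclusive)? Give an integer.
Answer: 3

Derivation:
Subtree rooted at J contains: A, G, J
Count = 3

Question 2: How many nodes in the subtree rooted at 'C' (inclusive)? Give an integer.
Answer: 5

Derivation:
Subtree rooted at C contains: B, C, D, E, K
Count = 5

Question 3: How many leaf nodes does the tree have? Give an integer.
Leaves (nodes with no children): A, B, D, E, G, H

Answer: 6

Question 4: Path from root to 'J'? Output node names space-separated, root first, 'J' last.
Answer: F J

Derivation:
Walk down from root: F -> J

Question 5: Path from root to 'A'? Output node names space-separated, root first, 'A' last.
Answer: F J A

Derivation:
Walk down from root: F -> J -> A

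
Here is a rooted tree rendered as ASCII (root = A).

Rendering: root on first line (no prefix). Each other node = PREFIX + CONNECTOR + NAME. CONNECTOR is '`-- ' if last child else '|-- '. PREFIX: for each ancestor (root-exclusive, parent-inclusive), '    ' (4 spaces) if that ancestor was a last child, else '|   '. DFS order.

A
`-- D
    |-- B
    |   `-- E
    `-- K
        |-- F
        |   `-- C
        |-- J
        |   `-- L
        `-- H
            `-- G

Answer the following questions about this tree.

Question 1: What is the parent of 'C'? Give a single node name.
Scan adjacency: C appears as child of F

Answer: F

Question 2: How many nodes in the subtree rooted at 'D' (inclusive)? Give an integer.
Answer: 10

Derivation:
Subtree rooted at D contains: B, C, D, E, F, G, H, J, K, L
Count = 10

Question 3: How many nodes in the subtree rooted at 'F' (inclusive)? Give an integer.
Answer: 2

Derivation:
Subtree rooted at F contains: C, F
Count = 2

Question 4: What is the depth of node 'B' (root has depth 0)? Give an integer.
Answer: 2

Derivation:
Path from root to B: A -> D -> B
Depth = number of edges = 2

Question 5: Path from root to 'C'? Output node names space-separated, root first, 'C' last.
Walk down from root: A -> D -> K -> F -> C

Answer: A D K F C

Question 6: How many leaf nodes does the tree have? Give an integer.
Leaves (nodes with no children): C, E, G, L

Answer: 4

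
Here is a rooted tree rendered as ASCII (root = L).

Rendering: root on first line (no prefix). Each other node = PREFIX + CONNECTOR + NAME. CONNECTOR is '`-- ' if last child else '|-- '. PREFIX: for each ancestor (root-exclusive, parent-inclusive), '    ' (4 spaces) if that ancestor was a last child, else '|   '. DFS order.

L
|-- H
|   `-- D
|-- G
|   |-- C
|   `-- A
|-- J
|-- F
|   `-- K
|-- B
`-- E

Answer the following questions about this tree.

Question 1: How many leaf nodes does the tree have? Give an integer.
Answer: 7

Derivation:
Leaves (nodes with no children): A, B, C, D, E, J, K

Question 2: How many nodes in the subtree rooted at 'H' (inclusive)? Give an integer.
Subtree rooted at H contains: D, H
Count = 2

Answer: 2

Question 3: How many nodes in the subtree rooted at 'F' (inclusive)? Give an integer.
Answer: 2

Derivation:
Subtree rooted at F contains: F, K
Count = 2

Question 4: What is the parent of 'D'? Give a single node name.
Scan adjacency: D appears as child of H

Answer: H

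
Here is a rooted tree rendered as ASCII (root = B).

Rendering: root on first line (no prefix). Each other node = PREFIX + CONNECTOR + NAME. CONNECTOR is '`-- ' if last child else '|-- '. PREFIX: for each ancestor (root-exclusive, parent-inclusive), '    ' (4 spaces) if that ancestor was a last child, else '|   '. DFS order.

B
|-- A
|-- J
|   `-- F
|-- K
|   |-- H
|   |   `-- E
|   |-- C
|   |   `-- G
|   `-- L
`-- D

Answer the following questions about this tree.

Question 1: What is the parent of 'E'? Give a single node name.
Answer: H

Derivation:
Scan adjacency: E appears as child of H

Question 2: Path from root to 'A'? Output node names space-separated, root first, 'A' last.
Answer: B A

Derivation:
Walk down from root: B -> A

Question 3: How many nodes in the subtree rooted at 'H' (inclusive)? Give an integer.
Answer: 2

Derivation:
Subtree rooted at H contains: E, H
Count = 2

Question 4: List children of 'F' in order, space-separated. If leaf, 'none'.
Node F's children (from adjacency): (leaf)

Answer: none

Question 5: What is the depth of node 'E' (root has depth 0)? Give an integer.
Answer: 3

Derivation:
Path from root to E: B -> K -> H -> E
Depth = number of edges = 3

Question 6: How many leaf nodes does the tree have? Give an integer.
Leaves (nodes with no children): A, D, E, F, G, L

Answer: 6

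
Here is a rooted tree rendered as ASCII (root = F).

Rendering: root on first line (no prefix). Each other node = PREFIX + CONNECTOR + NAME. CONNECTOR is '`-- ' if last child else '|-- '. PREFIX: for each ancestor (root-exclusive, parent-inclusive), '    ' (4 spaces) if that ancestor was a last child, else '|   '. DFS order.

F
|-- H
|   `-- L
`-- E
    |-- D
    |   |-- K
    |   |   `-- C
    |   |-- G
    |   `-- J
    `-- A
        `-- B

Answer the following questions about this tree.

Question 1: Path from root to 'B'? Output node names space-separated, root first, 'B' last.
Answer: F E A B

Derivation:
Walk down from root: F -> E -> A -> B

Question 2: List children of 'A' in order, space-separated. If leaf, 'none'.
Node A's children (from adjacency): B

Answer: B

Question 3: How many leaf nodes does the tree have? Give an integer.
Leaves (nodes with no children): B, C, G, J, L

Answer: 5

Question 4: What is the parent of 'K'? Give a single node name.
Answer: D

Derivation:
Scan adjacency: K appears as child of D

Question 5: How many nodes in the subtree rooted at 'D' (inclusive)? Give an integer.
Answer: 5

Derivation:
Subtree rooted at D contains: C, D, G, J, K
Count = 5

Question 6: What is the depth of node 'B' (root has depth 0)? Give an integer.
Path from root to B: F -> E -> A -> B
Depth = number of edges = 3

Answer: 3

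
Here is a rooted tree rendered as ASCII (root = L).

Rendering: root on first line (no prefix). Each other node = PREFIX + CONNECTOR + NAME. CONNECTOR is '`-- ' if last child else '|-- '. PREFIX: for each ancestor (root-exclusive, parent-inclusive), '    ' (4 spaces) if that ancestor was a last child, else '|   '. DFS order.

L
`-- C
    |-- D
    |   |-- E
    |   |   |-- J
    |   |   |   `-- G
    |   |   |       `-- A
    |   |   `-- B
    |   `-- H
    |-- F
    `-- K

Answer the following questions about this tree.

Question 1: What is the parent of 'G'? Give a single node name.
Scan adjacency: G appears as child of J

Answer: J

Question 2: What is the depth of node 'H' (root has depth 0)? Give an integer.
Answer: 3

Derivation:
Path from root to H: L -> C -> D -> H
Depth = number of edges = 3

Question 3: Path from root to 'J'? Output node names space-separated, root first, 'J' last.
Answer: L C D E J

Derivation:
Walk down from root: L -> C -> D -> E -> J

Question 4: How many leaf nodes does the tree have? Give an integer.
Leaves (nodes with no children): A, B, F, H, K

Answer: 5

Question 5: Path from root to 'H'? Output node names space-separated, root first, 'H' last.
Walk down from root: L -> C -> D -> H

Answer: L C D H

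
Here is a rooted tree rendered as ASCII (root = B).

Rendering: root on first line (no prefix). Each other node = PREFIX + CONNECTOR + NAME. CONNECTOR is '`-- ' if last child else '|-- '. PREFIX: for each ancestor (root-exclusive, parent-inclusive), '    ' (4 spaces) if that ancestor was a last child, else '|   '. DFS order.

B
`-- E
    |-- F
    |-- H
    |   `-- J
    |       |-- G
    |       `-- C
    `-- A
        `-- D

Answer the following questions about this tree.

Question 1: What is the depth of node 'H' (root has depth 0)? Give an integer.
Path from root to H: B -> E -> H
Depth = number of edges = 2

Answer: 2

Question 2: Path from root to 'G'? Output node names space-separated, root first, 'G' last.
Answer: B E H J G

Derivation:
Walk down from root: B -> E -> H -> J -> G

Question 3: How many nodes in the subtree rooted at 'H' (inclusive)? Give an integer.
Answer: 4

Derivation:
Subtree rooted at H contains: C, G, H, J
Count = 4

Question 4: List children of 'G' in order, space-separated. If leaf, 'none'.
Answer: none

Derivation:
Node G's children (from adjacency): (leaf)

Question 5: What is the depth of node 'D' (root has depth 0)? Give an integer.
Path from root to D: B -> E -> A -> D
Depth = number of edges = 3

Answer: 3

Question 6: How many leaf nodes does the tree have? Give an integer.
Leaves (nodes with no children): C, D, F, G

Answer: 4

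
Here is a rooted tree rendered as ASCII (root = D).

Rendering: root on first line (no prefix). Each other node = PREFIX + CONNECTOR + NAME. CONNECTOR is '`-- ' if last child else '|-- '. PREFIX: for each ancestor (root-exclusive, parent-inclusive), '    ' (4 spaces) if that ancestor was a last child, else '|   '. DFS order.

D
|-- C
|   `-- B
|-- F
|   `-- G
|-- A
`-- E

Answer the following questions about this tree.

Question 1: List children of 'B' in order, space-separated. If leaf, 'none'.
Answer: none

Derivation:
Node B's children (from adjacency): (leaf)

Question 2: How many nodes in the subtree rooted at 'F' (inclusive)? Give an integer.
Answer: 2

Derivation:
Subtree rooted at F contains: F, G
Count = 2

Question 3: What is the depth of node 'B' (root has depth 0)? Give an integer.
Answer: 2

Derivation:
Path from root to B: D -> C -> B
Depth = number of edges = 2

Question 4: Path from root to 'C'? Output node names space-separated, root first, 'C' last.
Answer: D C

Derivation:
Walk down from root: D -> C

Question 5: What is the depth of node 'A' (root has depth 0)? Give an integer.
Path from root to A: D -> A
Depth = number of edges = 1

Answer: 1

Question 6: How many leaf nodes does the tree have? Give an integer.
Leaves (nodes with no children): A, B, E, G

Answer: 4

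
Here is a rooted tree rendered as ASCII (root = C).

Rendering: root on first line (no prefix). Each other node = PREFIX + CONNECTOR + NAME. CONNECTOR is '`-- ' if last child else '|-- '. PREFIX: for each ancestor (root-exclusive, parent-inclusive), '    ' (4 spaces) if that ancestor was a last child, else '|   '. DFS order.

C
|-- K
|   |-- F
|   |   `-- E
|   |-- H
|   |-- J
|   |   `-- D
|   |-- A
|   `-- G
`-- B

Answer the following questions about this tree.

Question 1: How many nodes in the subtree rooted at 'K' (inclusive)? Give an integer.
Answer: 8

Derivation:
Subtree rooted at K contains: A, D, E, F, G, H, J, K
Count = 8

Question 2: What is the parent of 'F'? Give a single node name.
Answer: K

Derivation:
Scan adjacency: F appears as child of K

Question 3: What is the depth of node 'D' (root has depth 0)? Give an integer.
Path from root to D: C -> K -> J -> D
Depth = number of edges = 3

Answer: 3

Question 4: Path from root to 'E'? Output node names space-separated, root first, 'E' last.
Answer: C K F E

Derivation:
Walk down from root: C -> K -> F -> E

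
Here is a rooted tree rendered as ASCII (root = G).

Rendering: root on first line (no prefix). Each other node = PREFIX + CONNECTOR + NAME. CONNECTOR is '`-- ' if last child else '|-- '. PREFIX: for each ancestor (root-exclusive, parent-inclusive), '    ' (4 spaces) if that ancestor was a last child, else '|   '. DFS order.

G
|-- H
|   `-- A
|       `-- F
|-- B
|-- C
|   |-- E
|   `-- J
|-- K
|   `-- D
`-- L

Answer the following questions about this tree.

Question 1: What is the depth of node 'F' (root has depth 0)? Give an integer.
Path from root to F: G -> H -> A -> F
Depth = number of edges = 3

Answer: 3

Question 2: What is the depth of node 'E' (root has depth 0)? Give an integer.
Answer: 2

Derivation:
Path from root to E: G -> C -> E
Depth = number of edges = 2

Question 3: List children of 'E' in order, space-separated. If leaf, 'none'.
Node E's children (from adjacency): (leaf)

Answer: none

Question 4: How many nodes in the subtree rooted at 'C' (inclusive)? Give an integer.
Subtree rooted at C contains: C, E, J
Count = 3

Answer: 3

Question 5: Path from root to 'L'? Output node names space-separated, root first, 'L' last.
Walk down from root: G -> L

Answer: G L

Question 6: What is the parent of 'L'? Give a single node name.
Answer: G

Derivation:
Scan adjacency: L appears as child of G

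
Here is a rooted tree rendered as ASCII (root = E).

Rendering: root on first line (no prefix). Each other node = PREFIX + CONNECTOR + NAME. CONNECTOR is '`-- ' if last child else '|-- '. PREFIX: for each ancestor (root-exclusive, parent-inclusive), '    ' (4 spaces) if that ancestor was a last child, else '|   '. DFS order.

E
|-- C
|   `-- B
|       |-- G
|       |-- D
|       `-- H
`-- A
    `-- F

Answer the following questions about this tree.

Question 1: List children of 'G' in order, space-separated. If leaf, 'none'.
Node G's children (from adjacency): (leaf)

Answer: none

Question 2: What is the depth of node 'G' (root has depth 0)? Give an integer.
Path from root to G: E -> C -> B -> G
Depth = number of edges = 3

Answer: 3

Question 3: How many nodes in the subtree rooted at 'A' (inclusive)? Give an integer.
Subtree rooted at A contains: A, F
Count = 2

Answer: 2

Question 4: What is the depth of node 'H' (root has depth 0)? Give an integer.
Path from root to H: E -> C -> B -> H
Depth = number of edges = 3

Answer: 3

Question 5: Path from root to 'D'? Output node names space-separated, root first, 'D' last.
Answer: E C B D

Derivation:
Walk down from root: E -> C -> B -> D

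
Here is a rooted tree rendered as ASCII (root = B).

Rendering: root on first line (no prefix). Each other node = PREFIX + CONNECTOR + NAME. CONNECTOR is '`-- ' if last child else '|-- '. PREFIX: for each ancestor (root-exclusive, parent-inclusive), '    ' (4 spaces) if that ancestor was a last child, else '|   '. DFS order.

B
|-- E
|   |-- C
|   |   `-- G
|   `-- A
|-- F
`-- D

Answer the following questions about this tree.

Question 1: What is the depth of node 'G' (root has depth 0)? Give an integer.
Path from root to G: B -> E -> C -> G
Depth = number of edges = 3

Answer: 3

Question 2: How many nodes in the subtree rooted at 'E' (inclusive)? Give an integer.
Subtree rooted at E contains: A, C, E, G
Count = 4

Answer: 4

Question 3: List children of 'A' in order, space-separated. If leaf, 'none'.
Node A's children (from adjacency): (leaf)

Answer: none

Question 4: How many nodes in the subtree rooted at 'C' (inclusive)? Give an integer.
Answer: 2

Derivation:
Subtree rooted at C contains: C, G
Count = 2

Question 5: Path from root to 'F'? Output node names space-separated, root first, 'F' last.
Walk down from root: B -> F

Answer: B F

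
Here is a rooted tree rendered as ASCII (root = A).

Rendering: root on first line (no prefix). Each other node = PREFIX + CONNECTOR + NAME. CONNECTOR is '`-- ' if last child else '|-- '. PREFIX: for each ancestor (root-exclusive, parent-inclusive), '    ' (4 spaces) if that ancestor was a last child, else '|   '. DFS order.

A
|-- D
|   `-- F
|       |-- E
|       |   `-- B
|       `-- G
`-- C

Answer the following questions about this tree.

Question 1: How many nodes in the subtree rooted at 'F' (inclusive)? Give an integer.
Answer: 4

Derivation:
Subtree rooted at F contains: B, E, F, G
Count = 4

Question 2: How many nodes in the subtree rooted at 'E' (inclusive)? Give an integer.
Subtree rooted at E contains: B, E
Count = 2

Answer: 2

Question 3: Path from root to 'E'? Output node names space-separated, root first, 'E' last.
Answer: A D F E

Derivation:
Walk down from root: A -> D -> F -> E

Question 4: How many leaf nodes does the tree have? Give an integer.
Answer: 3

Derivation:
Leaves (nodes with no children): B, C, G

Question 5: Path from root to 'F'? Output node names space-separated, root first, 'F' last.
Walk down from root: A -> D -> F

Answer: A D F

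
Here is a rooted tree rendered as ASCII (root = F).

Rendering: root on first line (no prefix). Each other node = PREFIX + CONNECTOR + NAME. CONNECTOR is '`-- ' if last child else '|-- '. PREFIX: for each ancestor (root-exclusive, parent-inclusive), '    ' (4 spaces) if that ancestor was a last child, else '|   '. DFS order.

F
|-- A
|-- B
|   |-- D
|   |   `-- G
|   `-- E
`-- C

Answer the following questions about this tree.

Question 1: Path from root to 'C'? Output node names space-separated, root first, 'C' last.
Walk down from root: F -> C

Answer: F C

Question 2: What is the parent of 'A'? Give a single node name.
Scan adjacency: A appears as child of F

Answer: F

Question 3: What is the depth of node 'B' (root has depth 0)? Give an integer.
Answer: 1

Derivation:
Path from root to B: F -> B
Depth = number of edges = 1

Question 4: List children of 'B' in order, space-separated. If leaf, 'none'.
Answer: D E

Derivation:
Node B's children (from adjacency): D, E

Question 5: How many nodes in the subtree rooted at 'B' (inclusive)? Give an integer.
Subtree rooted at B contains: B, D, E, G
Count = 4

Answer: 4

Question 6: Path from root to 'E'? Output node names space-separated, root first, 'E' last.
Answer: F B E

Derivation:
Walk down from root: F -> B -> E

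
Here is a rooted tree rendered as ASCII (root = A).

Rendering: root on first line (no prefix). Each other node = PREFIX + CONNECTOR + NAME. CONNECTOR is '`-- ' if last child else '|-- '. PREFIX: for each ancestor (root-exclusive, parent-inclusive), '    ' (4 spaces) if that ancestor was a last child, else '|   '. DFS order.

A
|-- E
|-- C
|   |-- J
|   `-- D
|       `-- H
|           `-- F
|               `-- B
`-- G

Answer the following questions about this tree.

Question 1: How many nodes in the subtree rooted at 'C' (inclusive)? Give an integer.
Subtree rooted at C contains: B, C, D, F, H, J
Count = 6

Answer: 6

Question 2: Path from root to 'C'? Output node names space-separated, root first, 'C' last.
Answer: A C

Derivation:
Walk down from root: A -> C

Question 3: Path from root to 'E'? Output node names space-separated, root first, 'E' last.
Answer: A E

Derivation:
Walk down from root: A -> E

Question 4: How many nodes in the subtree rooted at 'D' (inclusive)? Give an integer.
Subtree rooted at D contains: B, D, F, H
Count = 4

Answer: 4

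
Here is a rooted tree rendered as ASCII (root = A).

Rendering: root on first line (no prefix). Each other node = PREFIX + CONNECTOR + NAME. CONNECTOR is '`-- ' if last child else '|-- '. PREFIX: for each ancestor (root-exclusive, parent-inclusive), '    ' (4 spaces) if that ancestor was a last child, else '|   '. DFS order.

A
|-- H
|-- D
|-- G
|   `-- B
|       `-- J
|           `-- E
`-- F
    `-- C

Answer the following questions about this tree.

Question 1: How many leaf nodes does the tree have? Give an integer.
Answer: 4

Derivation:
Leaves (nodes with no children): C, D, E, H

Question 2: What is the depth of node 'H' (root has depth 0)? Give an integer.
Path from root to H: A -> H
Depth = number of edges = 1

Answer: 1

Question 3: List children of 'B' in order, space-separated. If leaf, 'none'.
Node B's children (from adjacency): J

Answer: J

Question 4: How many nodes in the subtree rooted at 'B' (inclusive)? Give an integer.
Answer: 3

Derivation:
Subtree rooted at B contains: B, E, J
Count = 3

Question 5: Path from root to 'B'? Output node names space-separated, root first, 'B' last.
Walk down from root: A -> G -> B

Answer: A G B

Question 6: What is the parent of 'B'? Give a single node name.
Scan adjacency: B appears as child of G

Answer: G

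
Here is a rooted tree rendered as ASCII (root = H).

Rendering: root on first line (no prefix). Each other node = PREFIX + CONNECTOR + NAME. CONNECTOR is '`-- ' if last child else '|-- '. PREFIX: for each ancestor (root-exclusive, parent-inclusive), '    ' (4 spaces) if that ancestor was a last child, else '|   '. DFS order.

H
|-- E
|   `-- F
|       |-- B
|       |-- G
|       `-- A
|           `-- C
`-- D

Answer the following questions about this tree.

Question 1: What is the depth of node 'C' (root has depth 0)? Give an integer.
Path from root to C: H -> E -> F -> A -> C
Depth = number of edges = 4

Answer: 4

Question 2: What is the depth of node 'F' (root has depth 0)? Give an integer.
Answer: 2

Derivation:
Path from root to F: H -> E -> F
Depth = number of edges = 2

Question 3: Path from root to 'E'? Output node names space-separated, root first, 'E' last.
Walk down from root: H -> E

Answer: H E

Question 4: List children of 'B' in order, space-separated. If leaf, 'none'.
Answer: none

Derivation:
Node B's children (from adjacency): (leaf)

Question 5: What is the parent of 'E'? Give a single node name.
Answer: H

Derivation:
Scan adjacency: E appears as child of H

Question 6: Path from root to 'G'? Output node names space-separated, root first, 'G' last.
Walk down from root: H -> E -> F -> G

Answer: H E F G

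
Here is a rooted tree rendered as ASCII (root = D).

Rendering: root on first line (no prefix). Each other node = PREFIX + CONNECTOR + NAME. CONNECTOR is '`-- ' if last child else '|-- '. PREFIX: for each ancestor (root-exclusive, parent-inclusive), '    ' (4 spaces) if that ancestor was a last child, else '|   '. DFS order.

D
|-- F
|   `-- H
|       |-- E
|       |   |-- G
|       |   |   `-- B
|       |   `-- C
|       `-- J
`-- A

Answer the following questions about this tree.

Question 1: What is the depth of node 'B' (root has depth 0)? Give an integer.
Path from root to B: D -> F -> H -> E -> G -> B
Depth = number of edges = 5

Answer: 5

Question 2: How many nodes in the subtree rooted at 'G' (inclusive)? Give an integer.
Answer: 2

Derivation:
Subtree rooted at G contains: B, G
Count = 2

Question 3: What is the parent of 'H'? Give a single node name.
Answer: F

Derivation:
Scan adjacency: H appears as child of F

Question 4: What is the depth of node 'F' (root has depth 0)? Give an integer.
Answer: 1

Derivation:
Path from root to F: D -> F
Depth = number of edges = 1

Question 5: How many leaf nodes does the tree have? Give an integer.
Leaves (nodes with no children): A, B, C, J

Answer: 4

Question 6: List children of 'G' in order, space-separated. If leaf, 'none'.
Node G's children (from adjacency): B

Answer: B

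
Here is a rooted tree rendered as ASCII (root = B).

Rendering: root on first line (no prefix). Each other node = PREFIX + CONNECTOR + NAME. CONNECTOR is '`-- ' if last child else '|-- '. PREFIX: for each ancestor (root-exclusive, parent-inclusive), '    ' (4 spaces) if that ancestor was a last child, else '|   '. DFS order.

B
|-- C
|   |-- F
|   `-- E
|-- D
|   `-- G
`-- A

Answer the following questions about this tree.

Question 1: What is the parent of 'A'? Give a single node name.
Scan adjacency: A appears as child of B

Answer: B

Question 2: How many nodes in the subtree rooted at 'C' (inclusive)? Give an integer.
Subtree rooted at C contains: C, E, F
Count = 3

Answer: 3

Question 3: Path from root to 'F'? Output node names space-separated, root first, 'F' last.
Answer: B C F

Derivation:
Walk down from root: B -> C -> F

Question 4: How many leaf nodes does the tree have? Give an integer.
Leaves (nodes with no children): A, E, F, G

Answer: 4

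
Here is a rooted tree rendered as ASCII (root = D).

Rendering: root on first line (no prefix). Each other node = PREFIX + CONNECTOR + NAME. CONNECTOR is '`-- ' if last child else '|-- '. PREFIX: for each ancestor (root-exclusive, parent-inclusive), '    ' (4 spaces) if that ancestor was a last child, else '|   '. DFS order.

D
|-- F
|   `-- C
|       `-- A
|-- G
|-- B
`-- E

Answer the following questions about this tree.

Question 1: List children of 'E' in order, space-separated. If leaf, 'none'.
Answer: none

Derivation:
Node E's children (from adjacency): (leaf)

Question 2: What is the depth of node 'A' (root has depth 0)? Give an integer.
Path from root to A: D -> F -> C -> A
Depth = number of edges = 3

Answer: 3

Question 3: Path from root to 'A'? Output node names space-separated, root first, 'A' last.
Answer: D F C A

Derivation:
Walk down from root: D -> F -> C -> A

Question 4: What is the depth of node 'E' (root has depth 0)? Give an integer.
Path from root to E: D -> E
Depth = number of edges = 1

Answer: 1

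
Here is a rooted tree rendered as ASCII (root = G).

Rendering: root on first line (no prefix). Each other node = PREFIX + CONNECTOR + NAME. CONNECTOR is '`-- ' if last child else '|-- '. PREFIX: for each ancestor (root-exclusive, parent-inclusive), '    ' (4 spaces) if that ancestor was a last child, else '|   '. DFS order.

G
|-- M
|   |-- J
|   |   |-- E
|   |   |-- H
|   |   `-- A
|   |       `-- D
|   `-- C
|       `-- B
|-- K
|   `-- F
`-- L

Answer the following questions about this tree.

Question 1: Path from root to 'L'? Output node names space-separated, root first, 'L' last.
Walk down from root: G -> L

Answer: G L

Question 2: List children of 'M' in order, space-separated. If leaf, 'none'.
Answer: J C

Derivation:
Node M's children (from adjacency): J, C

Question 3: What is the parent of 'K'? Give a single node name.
Scan adjacency: K appears as child of G

Answer: G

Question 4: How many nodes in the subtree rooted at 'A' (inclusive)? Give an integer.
Subtree rooted at A contains: A, D
Count = 2

Answer: 2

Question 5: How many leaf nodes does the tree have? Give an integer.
Answer: 6

Derivation:
Leaves (nodes with no children): B, D, E, F, H, L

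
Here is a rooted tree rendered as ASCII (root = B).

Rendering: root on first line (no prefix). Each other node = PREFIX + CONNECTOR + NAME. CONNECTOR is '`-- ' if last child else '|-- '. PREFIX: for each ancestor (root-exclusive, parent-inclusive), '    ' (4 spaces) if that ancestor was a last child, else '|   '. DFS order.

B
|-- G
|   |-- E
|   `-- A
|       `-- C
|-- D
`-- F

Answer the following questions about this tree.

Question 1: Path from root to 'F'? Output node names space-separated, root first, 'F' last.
Walk down from root: B -> F

Answer: B F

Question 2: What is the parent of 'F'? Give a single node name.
Scan adjacency: F appears as child of B

Answer: B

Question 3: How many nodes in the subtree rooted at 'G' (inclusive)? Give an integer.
Answer: 4

Derivation:
Subtree rooted at G contains: A, C, E, G
Count = 4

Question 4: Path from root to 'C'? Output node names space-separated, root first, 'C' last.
Walk down from root: B -> G -> A -> C

Answer: B G A C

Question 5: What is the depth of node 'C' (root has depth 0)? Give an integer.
Path from root to C: B -> G -> A -> C
Depth = number of edges = 3

Answer: 3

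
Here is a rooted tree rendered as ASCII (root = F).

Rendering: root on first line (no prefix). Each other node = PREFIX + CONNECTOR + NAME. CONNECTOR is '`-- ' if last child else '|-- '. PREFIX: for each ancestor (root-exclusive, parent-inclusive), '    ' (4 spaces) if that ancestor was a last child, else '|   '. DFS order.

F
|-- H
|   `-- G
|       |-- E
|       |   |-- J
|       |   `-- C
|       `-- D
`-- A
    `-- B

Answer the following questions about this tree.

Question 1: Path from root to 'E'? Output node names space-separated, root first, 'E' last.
Walk down from root: F -> H -> G -> E

Answer: F H G E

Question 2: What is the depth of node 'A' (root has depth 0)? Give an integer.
Answer: 1

Derivation:
Path from root to A: F -> A
Depth = number of edges = 1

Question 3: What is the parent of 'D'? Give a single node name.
Scan adjacency: D appears as child of G

Answer: G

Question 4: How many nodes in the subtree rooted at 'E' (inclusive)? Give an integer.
Answer: 3

Derivation:
Subtree rooted at E contains: C, E, J
Count = 3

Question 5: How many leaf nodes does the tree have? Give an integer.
Answer: 4

Derivation:
Leaves (nodes with no children): B, C, D, J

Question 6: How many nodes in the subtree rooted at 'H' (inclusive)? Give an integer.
Answer: 6

Derivation:
Subtree rooted at H contains: C, D, E, G, H, J
Count = 6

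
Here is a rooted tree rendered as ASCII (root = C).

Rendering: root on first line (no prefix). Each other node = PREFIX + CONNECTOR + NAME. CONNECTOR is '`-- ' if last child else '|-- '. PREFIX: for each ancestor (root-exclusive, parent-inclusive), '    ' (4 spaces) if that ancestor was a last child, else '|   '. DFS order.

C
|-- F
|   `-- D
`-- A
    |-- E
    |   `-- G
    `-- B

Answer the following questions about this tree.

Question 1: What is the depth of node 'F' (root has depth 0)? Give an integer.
Answer: 1

Derivation:
Path from root to F: C -> F
Depth = number of edges = 1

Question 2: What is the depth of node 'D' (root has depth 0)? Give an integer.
Answer: 2

Derivation:
Path from root to D: C -> F -> D
Depth = number of edges = 2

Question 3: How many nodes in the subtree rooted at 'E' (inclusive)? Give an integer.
Subtree rooted at E contains: E, G
Count = 2

Answer: 2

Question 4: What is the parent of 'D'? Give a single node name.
Answer: F

Derivation:
Scan adjacency: D appears as child of F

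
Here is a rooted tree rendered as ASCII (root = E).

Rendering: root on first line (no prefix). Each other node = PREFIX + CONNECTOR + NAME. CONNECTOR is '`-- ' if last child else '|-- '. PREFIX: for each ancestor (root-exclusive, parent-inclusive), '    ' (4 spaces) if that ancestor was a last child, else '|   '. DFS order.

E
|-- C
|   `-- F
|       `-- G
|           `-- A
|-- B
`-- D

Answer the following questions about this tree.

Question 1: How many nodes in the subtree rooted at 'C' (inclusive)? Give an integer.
Subtree rooted at C contains: A, C, F, G
Count = 4

Answer: 4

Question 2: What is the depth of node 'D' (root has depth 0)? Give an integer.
Path from root to D: E -> D
Depth = number of edges = 1

Answer: 1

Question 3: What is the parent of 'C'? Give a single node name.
Answer: E

Derivation:
Scan adjacency: C appears as child of E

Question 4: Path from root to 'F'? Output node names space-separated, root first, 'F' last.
Answer: E C F

Derivation:
Walk down from root: E -> C -> F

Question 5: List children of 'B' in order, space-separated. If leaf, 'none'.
Node B's children (from adjacency): (leaf)

Answer: none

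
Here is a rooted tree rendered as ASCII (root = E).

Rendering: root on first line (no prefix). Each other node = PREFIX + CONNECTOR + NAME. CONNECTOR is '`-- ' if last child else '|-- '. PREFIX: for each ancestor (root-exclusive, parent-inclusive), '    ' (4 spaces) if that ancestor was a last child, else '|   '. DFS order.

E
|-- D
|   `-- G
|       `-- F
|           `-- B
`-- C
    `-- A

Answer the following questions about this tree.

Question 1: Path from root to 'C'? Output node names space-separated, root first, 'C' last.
Answer: E C

Derivation:
Walk down from root: E -> C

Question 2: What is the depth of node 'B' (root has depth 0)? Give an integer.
Path from root to B: E -> D -> G -> F -> B
Depth = number of edges = 4

Answer: 4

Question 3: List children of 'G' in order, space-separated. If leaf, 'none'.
Node G's children (from adjacency): F

Answer: F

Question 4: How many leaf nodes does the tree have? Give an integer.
Leaves (nodes with no children): A, B

Answer: 2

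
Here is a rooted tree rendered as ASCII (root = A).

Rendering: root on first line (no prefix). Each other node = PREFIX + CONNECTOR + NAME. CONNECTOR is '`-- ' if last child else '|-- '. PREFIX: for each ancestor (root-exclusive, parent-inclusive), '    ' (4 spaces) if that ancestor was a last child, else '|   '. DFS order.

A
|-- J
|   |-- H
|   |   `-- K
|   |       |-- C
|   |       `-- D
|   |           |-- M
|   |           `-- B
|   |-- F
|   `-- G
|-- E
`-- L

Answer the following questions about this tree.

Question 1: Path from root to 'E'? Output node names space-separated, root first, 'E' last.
Walk down from root: A -> E

Answer: A E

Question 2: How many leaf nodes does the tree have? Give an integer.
Answer: 7

Derivation:
Leaves (nodes with no children): B, C, E, F, G, L, M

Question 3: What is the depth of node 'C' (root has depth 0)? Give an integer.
Answer: 4

Derivation:
Path from root to C: A -> J -> H -> K -> C
Depth = number of edges = 4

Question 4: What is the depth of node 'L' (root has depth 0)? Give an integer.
Path from root to L: A -> L
Depth = number of edges = 1

Answer: 1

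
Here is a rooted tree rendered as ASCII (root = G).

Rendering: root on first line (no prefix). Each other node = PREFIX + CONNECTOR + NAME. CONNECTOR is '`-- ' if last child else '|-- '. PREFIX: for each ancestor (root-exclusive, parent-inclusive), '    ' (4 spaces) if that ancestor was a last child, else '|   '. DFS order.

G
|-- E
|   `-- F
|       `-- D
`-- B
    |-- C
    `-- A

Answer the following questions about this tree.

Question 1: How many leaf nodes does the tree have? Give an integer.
Leaves (nodes with no children): A, C, D

Answer: 3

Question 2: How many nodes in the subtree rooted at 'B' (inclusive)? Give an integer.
Answer: 3

Derivation:
Subtree rooted at B contains: A, B, C
Count = 3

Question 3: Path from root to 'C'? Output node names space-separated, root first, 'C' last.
Walk down from root: G -> B -> C

Answer: G B C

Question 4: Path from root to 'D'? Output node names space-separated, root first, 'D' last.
Walk down from root: G -> E -> F -> D

Answer: G E F D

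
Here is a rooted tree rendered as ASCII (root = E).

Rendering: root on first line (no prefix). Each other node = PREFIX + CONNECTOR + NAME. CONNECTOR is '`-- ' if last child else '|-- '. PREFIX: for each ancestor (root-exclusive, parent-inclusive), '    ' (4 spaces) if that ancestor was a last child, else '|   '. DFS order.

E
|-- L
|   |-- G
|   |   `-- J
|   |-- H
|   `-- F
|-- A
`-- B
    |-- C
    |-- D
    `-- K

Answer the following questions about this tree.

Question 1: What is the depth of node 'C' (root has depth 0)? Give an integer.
Path from root to C: E -> B -> C
Depth = number of edges = 2

Answer: 2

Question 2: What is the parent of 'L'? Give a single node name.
Answer: E

Derivation:
Scan adjacency: L appears as child of E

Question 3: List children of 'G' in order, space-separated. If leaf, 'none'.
Node G's children (from adjacency): J

Answer: J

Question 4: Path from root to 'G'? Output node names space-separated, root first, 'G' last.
Walk down from root: E -> L -> G

Answer: E L G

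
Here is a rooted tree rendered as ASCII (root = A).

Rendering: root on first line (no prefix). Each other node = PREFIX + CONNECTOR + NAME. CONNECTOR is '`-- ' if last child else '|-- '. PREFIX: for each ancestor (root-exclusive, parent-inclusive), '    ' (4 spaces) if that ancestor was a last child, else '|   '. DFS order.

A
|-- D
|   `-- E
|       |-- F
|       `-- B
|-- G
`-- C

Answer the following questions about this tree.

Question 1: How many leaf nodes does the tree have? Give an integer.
Answer: 4

Derivation:
Leaves (nodes with no children): B, C, F, G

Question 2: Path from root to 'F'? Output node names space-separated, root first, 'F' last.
Walk down from root: A -> D -> E -> F

Answer: A D E F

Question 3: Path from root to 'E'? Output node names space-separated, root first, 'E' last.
Answer: A D E

Derivation:
Walk down from root: A -> D -> E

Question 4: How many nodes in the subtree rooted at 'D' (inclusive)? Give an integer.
Subtree rooted at D contains: B, D, E, F
Count = 4

Answer: 4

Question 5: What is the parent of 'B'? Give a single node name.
Scan adjacency: B appears as child of E

Answer: E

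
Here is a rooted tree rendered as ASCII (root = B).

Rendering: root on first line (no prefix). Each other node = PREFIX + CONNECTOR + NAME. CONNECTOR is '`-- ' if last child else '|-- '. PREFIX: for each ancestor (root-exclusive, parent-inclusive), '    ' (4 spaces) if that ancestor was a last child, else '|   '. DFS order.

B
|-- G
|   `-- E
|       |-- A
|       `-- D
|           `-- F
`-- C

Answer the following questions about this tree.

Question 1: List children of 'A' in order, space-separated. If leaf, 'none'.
Answer: none

Derivation:
Node A's children (from adjacency): (leaf)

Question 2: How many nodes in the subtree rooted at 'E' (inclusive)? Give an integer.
Subtree rooted at E contains: A, D, E, F
Count = 4

Answer: 4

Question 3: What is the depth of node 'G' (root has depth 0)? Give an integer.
Answer: 1

Derivation:
Path from root to G: B -> G
Depth = number of edges = 1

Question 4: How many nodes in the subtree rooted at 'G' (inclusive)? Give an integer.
Subtree rooted at G contains: A, D, E, F, G
Count = 5

Answer: 5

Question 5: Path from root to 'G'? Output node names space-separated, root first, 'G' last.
Answer: B G

Derivation:
Walk down from root: B -> G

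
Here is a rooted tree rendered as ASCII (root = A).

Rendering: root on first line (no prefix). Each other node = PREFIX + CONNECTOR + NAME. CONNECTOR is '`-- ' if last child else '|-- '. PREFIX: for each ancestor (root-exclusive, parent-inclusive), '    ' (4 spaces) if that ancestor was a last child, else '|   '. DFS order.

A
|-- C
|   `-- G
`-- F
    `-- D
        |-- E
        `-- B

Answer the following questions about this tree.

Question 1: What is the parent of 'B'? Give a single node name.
Scan adjacency: B appears as child of D

Answer: D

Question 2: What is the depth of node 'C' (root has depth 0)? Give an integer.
Path from root to C: A -> C
Depth = number of edges = 1

Answer: 1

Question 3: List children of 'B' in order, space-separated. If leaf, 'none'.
Node B's children (from adjacency): (leaf)

Answer: none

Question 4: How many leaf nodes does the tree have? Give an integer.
Leaves (nodes with no children): B, E, G

Answer: 3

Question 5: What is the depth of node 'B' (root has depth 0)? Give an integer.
Answer: 3

Derivation:
Path from root to B: A -> F -> D -> B
Depth = number of edges = 3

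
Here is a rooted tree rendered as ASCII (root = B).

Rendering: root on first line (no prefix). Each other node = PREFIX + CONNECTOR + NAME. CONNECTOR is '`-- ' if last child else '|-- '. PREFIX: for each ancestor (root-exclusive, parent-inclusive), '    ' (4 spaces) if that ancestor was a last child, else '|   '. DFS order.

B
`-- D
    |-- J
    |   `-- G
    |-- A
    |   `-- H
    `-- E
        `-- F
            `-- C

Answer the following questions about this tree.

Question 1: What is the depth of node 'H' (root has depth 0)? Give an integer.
Path from root to H: B -> D -> A -> H
Depth = number of edges = 3

Answer: 3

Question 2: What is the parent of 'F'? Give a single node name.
Scan adjacency: F appears as child of E

Answer: E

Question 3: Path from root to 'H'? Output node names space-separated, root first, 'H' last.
Answer: B D A H

Derivation:
Walk down from root: B -> D -> A -> H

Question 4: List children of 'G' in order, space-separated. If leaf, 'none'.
Node G's children (from adjacency): (leaf)

Answer: none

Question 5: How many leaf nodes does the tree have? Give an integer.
Answer: 3

Derivation:
Leaves (nodes with no children): C, G, H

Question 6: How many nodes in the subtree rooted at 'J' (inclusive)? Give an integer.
Subtree rooted at J contains: G, J
Count = 2

Answer: 2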